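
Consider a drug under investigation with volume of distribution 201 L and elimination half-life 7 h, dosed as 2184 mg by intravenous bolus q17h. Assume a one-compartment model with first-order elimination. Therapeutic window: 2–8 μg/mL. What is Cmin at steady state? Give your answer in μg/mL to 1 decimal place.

τ/t½ = 17/7 ≈ 2.4286, so fraction remaining f = (1/2)^(17/7) ≈ 0.1857.
At steady state, accumulation factor R = 1/(1 − e^(−kτ)) ≈ 1.2280.
Single-dose peak C₀ = D/Vd = 2184/201 ≈ 10.866 μg/mL.
Steady-state peak Cmax,ss = C₀·R ≈ 10.866 × 1.2280 ≈ 13.343 μg/mL.
Steady-state trough Cmin,ss = Cmax,ss·f ≈ 13.343 × 0.1857 ≈ 2.478 μg/mL.
Trough 2.5 μg/mL vs MEC 2 μg/mL: adequate.

2.5 μg/mL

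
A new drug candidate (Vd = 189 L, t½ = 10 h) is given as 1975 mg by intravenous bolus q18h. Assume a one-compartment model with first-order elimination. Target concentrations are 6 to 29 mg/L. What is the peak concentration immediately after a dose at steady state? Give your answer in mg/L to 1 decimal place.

14.7 mg/L

Over one 18-h interval, 18/10 ≈ 1.8 half-lives elapse, leaving f ≈ 0.2872 of each dose.
At steady state, accumulation factor R = 1/(1 − e^(−kτ)) ≈ 1.4029.
Single-dose peak C₀ = D/Vd = 1975/189 ≈ 10.450 mg/L.
Steady-state peak Cmax,ss = C₀·R ≈ 10.450 × 1.4029 ≈ 14.660 mg/L.
Peak 14.7 mg/L vs MTC 29 mg/L: below toxic threshold.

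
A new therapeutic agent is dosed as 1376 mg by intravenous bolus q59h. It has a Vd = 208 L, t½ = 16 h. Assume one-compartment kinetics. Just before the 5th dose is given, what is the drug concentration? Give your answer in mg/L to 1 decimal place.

f = (1/2)^(τ/t½) = (1/2)^(59/16) ≈ 0.0776.
C₀ = D/Vd = 1376/208 ≈ 6.615 mg/L.
Before the 5th dose, 4 doses have been given. Superposition: Cmin = C₀·(f + f² + … + f^4).
≈ 6.615 × (0.0776 + 0.0060 + 0.0005 + 0.0000) ≈ 6.615 × 0.0841 ≈ 0.556 mg/L.

0.6 mg/L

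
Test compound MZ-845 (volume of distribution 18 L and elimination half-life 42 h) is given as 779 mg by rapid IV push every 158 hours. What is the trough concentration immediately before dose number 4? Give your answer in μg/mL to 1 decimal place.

f = (1/2)^(τ/t½) = (1/2)^(158/42) ≈ 0.0737.
C₀ = D/Vd = 779/18 ≈ 43.278 μg/mL.
Before the 4th dose, 3 doses have been given. Superposition: Cmin = C₀·(f + f² + … + f^3).
≈ 43.278 × (0.0737 + 0.0054 + 0.0004) ≈ 43.278 × 0.0795 ≈ 3.441 μg/mL.

3.4 μg/mL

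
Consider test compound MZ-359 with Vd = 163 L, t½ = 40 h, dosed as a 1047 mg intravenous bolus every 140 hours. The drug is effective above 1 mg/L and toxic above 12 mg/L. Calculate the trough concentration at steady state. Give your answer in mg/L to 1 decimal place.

τ/t½ = 140/40 ≈ 3.5, so fraction remaining f = (1/2)^(140/40) ≈ 0.0884.
At steady state, accumulation factor R = 1/(1 − e^(−kτ)) ≈ 1.0970.
Single-dose peak C₀ = D/Vd = 1047/163 ≈ 6.423 mg/L.
Cmax,ss = C₀/(1 − f) ≈ 6.423/0.9116 ≈ 7.046 mg/L.
One interval later, Cmin,ss = Cmax,ss·e^(−kτ) ≈ 7.046 × 0.0884 ≈ 0.623 mg/L.
Trough 0.6 mg/L vs MEC 1 mg/L: subtherapeutic.

0.6 mg/L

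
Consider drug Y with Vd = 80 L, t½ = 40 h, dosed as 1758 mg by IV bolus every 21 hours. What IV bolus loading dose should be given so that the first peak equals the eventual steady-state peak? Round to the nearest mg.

5763 mg

f = (1/2)^(21/40) ≈ 0.694959; accumulation ratio R = 1/(1−f) ≈ 3.27825.
Loading dose to hit Cmax,ss on first dose: D_load = D_maint·R ≈ 1758 × 3.27825 ≈ 5763.16 mg.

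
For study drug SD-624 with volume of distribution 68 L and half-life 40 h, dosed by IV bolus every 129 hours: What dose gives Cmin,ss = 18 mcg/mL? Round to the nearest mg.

τ/t½ = 129/40 ≈ 3.225, so f = (1/2)^(129/40) ≈ 0.106949.
Cmin,ss = (D/Vd)·f/(1−f), so D = Cmin,ss·Vd·(1−f)/f.
D = 18 × 68 × (1−f)/f ≈ 18 × 68 × 8.35025 ≈ 10220.71 mg.

10221 mg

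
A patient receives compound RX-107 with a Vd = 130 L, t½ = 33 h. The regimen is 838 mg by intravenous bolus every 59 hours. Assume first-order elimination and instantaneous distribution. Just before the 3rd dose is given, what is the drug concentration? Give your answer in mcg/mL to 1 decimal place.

f = (1/2)^(τ/t½) = (1/2)^(59/33) ≈ 0.2896.
C₀ = D/Vd = 838/130 ≈ 6.446 mcg/mL.
Before the 3rd dose, 2 doses have been given. Superposition: Cmin = C₀·(f + f²).
≈ 6.446 × (0.2896 + 0.0839) ≈ 6.446 × 0.3735 ≈ 2.408 mcg/mL.

2.4 mcg/mL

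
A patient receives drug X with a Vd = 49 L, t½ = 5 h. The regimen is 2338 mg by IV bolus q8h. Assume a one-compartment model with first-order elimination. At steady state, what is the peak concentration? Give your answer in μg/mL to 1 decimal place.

71.2 μg/mL

k = ln2/t½ = ln2/5 ≈ 0.138629 h⁻¹; fraction remaining f = e^(−kτ) = e^(−0.138629×8) ≈ 0.3299.
At steady state, accumulation factor R = 1/(1 − e^(−kτ)) ≈ 1.4923.
Each bolus raises the concentration by D/Vd = 2338/49 ≈ 47.714 μg/mL.
Steady-state peak Cmax,ss = C₀·R ≈ 47.714 × 1.4923 ≈ 71.204 μg/mL.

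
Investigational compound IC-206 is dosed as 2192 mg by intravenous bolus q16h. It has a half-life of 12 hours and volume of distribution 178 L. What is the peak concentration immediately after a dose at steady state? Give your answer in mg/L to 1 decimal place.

τ/t½ = 16/12 ≈ 1.3333, so fraction remaining f = (1/2)^(16/12) ≈ 0.3969.
At steady state, accumulation factor R = 1/(1 − e^(−kτ)) ≈ 1.6581.
Each bolus raises the concentration by D/Vd = 2192/178 ≈ 12.315 mg/L.
Steady-state peak Cmax,ss = C₀·R ≈ 12.315 × 1.6581 ≈ 20.420 mg/L.

20.4 mg/L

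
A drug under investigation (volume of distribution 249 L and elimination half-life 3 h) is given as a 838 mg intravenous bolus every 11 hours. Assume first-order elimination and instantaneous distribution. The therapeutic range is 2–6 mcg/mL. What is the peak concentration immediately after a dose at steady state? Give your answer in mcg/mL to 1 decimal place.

τ/t½ = 11/3 ≈ 3.6667, so fraction remaining f = (1/2)^(11/3) ≈ 0.0787.
At steady state, accumulation factor R = 1/(1 − e^(−kτ)) ≈ 1.0854.
Single-dose peak C₀ = D/Vd = 838/249 ≈ 3.365 mcg/mL.
Steady-state peak Cmax,ss = C₀·R ≈ 3.365 × 1.0854 ≈ 3.652 mcg/mL.
Peak 3.7 mcg/mL vs MTC 6 mcg/mL: below toxic threshold.

3.7 mcg/mL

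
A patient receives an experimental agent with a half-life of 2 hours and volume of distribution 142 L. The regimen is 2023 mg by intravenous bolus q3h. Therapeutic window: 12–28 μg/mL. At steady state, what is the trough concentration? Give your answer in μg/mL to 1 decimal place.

k = ln2/t½ = ln2/2 ≈ 0.346574 h⁻¹; fraction remaining f = e^(−kτ) = e^(−0.346574×3) ≈ 0.3536.
Accumulation ratio R = 1/(1 − f) ≈ 1/0.6464 ≈ 1.5470.
Each bolus raises the concentration by D/Vd = 2023/142 ≈ 14.246 μg/mL.
Steady-state peak Cmax,ss = C₀·R ≈ 14.246 × 1.5470 ≈ 22.039 μg/mL.
One interval later, Cmin,ss = Cmax,ss·e^(−kτ) ≈ 22.039 × 0.3536 ≈ 7.793 μg/mL.
Trough 7.8 μg/mL vs MEC 12 μg/mL: subtherapeutic.

7.8 μg/mL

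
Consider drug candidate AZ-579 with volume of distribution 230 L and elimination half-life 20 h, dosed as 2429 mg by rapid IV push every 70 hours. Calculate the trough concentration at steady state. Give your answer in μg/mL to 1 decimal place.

1.0 μg/mL

k = ln2/t½ = ln2/20 ≈ 0.034657 h⁻¹; fraction remaining f = e^(−kτ) = e^(−0.034657×70) ≈ 0.0884.
Single-dose peak C₀ = D/Vd = 2429/230 ≈ 10.561 μg/mL.
Steady-state trough Cmin,ss = C₀·f/(1−f) ≈ 10.561 × 0.0884/0.9116 ≈ 1.024 μg/mL.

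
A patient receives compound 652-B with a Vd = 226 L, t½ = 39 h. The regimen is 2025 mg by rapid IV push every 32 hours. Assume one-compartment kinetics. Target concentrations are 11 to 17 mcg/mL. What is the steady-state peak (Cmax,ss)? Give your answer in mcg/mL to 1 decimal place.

τ/t½ = 32/39 ≈ 0.82051, so fraction remaining f = (1/2)^(32/39) ≈ 0.5662.
At steady state, accumulation factor R = 1/(1 − e^(−kτ)) ≈ 2.3052.
Single-dose peak C₀ = D/Vd = 2025/226 ≈ 8.960 mcg/mL.
Steady-state peak Cmax,ss = C₀·R ≈ 8.960 × 2.3052 ≈ 20.655 mcg/mL.
Peak 20.7 mcg/mL vs MTC 17 mcg/mL: exceeds toxic threshold.

20.7 mcg/mL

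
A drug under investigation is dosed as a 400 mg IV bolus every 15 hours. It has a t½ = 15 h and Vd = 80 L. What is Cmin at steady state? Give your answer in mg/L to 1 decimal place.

5.0 mg/L

The dosing interval is 1 half-life, so f = 2^(−1) = 0.5.
Accumulation ratio R = 1/(1 − f) = 1/0.5 = 2/1.
Single-dose peak C₀ = D/Vd = 400/80 = 5 mg/L.
Steady-state peak Cmax,ss = C₀·R = 5 × 2/1 ≈ 10.000 mg/L.
Steady-state trough Cmin,ss = Cmax,ss·f ≈ 10.000 × 0.5 ≈ 5.000 mg/L.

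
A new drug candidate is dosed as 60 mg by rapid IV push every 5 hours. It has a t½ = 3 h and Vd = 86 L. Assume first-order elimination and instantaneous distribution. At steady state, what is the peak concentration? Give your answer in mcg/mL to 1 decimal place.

1.0 mcg/mL

Over one 5-h interval, 5/3 ≈ 1.6667 half-lives elapse, leaving f ≈ 0.3150 of each dose.
At steady state, accumulation factor R = 1/(1 − e^(−kτ)) ≈ 1.4599.
Single-dose peak C₀ = D/Vd = 60/86 ≈ 0.698 mcg/mL.
Steady-state peak Cmax,ss = C₀·R ≈ 0.698 × 1.4599 ≈ 1.019 mcg/mL.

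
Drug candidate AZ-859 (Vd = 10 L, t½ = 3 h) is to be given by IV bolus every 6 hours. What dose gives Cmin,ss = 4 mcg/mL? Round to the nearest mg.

120 mg

τ/t½ = 6/3 ≈ 2, so f = (1/2)^(6/3) ≈ 0.250000.
Cmin,ss = (D/Vd)·f/(1−f), so D = Cmin,ss·Vd·(1−f)/f.
D = 4 × 10 × (1−f)/f ≈ 4 × 10 × 3.00000 ≈ 120.00 mg.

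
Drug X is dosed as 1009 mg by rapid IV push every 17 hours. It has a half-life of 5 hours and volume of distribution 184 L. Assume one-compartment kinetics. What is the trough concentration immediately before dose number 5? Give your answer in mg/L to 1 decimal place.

f = (1/2)^(τ/t½) = (1/2)^(17/5) ≈ 0.0947.
C₀ = D/Vd = 1009/184 ≈ 5.484 mg/L.
Before the 5th dose, 4 doses have been given. Superposition: Cmin = C₀·(f + f² + … + f^4).
≈ 5.484 × (0.0947 + 0.0090 + 0.0008 + 0.0001) ≈ 5.484 × 0.1046 ≈ 0.574 mg/L.

0.6 mg/L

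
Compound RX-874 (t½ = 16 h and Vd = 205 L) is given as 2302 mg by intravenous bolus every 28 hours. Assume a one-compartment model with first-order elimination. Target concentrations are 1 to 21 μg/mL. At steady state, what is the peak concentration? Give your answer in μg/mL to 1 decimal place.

τ/t½ = 28/16 ≈ 1.75, so fraction remaining f = (1/2)^(28/16) ≈ 0.2973.
Accumulation ratio R = 1/(1 − f) ≈ 1/0.7027 ≈ 1.4231.
Single-dose peak C₀ = D/Vd = 2302/205 ≈ 11.229 μg/mL.
Steady-state peak Cmax,ss = C₀·R ≈ 11.229 × 1.4231 ≈ 15.980 μg/mL.
Peak 16.0 μg/mL vs MTC 21 μg/mL: below toxic threshold.

16.0 μg/mL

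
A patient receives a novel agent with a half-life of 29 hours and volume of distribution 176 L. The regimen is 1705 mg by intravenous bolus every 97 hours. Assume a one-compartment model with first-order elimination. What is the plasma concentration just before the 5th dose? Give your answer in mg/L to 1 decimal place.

1.1 mg/L

f = (1/2)^(τ/t½) = (1/2)^(97/29) ≈ 0.0984.
C₀ = D/Vd = 1705/176 ≈ 9.688 mg/L.
Before the 5th dose, 4 doses have been given. Superposition: Cmin = C₀·(f + f² + … + f^4).
≈ 9.688 × (0.0984 + 0.0097 + 0.0010 + 0.0001) ≈ 9.688 × 0.1092 ≈ 1.058 mg/L.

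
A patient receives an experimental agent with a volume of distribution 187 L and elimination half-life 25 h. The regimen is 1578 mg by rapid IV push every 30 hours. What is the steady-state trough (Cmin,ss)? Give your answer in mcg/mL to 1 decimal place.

k = ln2/t½ = ln2/25 ≈ 0.027726 h⁻¹; fraction remaining f = e^(−kτ) = e^(−0.027726×30) ≈ 0.4353.
Each bolus raises the concentration by D/Vd = 1578/187 ≈ 8.439 mcg/mL.
Steady-state trough Cmin,ss = C₀·f/(1−f) ≈ 8.439 × 0.4353/0.5647 ≈ 6.505 mcg/mL.

6.5 mcg/mL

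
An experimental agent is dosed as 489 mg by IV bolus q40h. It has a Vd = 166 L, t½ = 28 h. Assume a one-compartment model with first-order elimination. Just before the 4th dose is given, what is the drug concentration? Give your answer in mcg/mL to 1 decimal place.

f = (1/2)^(τ/t½) = (1/2)^(40/28) ≈ 0.3715.
C₀ = D/Vd = 489/166 ≈ 2.946 mcg/mL.
Before the 4th dose, 3 doses have been given. Superposition: Cmin = C₀·(f + f² + … + f^3).
≈ 2.946 × (0.3715 + 0.1380 + 0.0513) ≈ 2.946 × 0.5608 ≈ 1.652 mcg/mL.

1.7 mcg/mL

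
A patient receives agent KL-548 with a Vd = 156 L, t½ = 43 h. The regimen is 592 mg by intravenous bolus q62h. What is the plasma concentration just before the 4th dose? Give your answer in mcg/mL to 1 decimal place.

f = (1/2)^(τ/t½) = (1/2)^(62/43) ≈ 0.3681.
C₀ = D/Vd = 592/156 ≈ 3.795 mcg/mL.
Before the 4th dose, 3 doses have been given. Superposition: Cmin = C₀·(f + f² + … + f^3).
≈ 3.795 × (0.3681 + 0.1355 + 0.0499) ≈ 3.795 × 0.5535 ≈ 2.101 mcg/mL.

2.1 mcg/mL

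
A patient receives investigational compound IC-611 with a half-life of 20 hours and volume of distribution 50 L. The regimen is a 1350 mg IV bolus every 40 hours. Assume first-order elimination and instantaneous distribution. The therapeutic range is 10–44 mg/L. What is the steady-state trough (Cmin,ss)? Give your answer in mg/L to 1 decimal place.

9.0 mg/L

τ = 40 h = 2 half-lives, so f = (1/2)^2 = 0.25.
At steady state, R = 1/(1 − 0.25) = 4/3.
Single-dose peak C₀ = D/Vd = 1350/50 = 27 mg/L.
Steady-state peak Cmax,ss = C₀·R = 27 × 4/3 ≈ 36.000 mg/L.
Steady-state trough Cmin,ss = Cmax,ss·f ≈ 36.000 × 0.25 ≈ 9.000 mg/L.
Trough 9.0 mg/L vs MEC 10 mg/L: subtherapeutic.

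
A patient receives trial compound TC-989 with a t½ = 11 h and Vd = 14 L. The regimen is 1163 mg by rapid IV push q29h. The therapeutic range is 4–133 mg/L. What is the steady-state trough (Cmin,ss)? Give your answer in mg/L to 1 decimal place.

Over one 29-h interval, 29/11 ≈ 2.6364 half-lives elapse, leaving f ≈ 0.1608 of each dose.
Each bolus raises the concentration by D/Vd = 1163/14 ≈ 83.071 mg/L.
Steady-state trough Cmin,ss = C₀·f/(1−f) ≈ 83.071 × 0.1608/0.8392 ≈ 15.917 mg/L.
Trough 15.9 mg/L vs MEC 4 mg/L: adequate.

15.9 mg/L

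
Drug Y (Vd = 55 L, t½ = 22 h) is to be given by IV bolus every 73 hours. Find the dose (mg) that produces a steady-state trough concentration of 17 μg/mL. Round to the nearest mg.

τ/t½ = 73/22 ≈ 3.3182, so f = (1/2)^(73/22) ≈ 0.100260.
Cmin,ss = (D/Vd)·f/(1−f), so D = Cmin,ss·Vd·(1−f)/f.
D = 17 × 55 × (1−f)/f ≈ 17 × 55 × 8.97407 ≈ 8390.76 mg.

8391 mg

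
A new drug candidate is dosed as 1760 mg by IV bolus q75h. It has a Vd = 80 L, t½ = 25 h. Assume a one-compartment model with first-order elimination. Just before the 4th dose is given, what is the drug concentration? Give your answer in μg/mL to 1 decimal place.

f = (1/2)^(τ/t½) = (1/2)^(75/25) ≈ 0.1250.
C₀ = D/Vd = 1760/80 ≈ 22.000 μg/mL.
Before the 4th dose, 3 doses have been given. Superposition: Cmin = C₀·(f + f² + … + f^3).
≈ 22.000 × (0.1250 + 0.0156 + 0.0020) ≈ 22.000 × 0.1426 ≈ 3.137 μg/mL.

3.1 μg/mL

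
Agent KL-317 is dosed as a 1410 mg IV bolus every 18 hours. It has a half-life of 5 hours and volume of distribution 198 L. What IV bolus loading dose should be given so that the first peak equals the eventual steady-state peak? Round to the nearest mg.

f = (1/2)^(18/5) ≈ 0.082469; accumulation ratio R = 1/(1−f) ≈ 1.08988.
Loading dose to hit Cmax,ss on first dose: D_load = D_maint·R ≈ 1410 × 1.08988 ≈ 1536.73 mg.

1537 mg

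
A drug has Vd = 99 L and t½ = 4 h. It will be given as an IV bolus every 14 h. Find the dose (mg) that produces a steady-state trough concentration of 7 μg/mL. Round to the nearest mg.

τ/t½ = 14/4 ≈ 3.5, so f = (1/2)^(14/4) ≈ 0.088388.
Cmin,ss = (D/Vd)·f/(1−f), so D = Cmin,ss·Vd·(1−f)/f.
D = 7 × 99 × (1−f)/f ≈ 7 × 99 × 10.31375 ≈ 7147.43 mg.

7147 mg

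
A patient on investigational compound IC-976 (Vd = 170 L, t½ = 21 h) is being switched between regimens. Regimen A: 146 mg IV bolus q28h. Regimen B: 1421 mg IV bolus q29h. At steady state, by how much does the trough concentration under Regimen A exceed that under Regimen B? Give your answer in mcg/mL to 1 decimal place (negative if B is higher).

-4.6 mcg/mL

Regimen A: f = (1/2)^(28/21) ≈ 0.3969; Cmin,ss = (146/170)·f/(1−f) ≈ 0.565 mcg/mL.
Regimen B: f = (1/2)^(29/21) ≈ 0.3840; Cmin,ss = (1421/170)·f/(1−f) ≈ 5.211 mcg/mL.
Difference ≈ 0.565 − 5.211 ≈ -4.646 mcg/mL.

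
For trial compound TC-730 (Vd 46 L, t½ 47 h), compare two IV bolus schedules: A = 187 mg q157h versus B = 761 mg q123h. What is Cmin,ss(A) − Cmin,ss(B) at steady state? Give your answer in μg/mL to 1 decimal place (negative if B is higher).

-2.8 μg/mL

Regimen A: f = (1/2)^(157/47) ≈ 0.0987; Cmin,ss = (187/46)·f/(1−f) ≈ 0.445 μg/mL.
Regimen B: f = (1/2)^(123/47) ≈ 0.1630; Cmin,ss = (761/46)·f/(1−f) ≈ 3.222 μg/mL.
Difference ≈ 0.445 − 3.222 ≈ -2.777 μg/mL.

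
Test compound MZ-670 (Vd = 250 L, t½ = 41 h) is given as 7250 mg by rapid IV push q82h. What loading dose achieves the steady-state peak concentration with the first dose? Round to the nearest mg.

9667 mg

f = (1/2)^(82/41) ≈ 0.250000; accumulation ratio R = 1/(1−f) ≈ 1.33333.
Loading dose to hit Cmax,ss on first dose: D_load = D_maint·R ≈ 7250 × 1.33333 ≈ 9666.64 mg.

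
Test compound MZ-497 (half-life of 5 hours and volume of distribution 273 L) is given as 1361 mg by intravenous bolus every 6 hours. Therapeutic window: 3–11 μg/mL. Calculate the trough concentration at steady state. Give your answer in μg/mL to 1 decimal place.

3.8 μg/mL

Over one 6-h interval, 6/5 ≈ 1.2 half-lives elapse, leaving f ≈ 0.4353 of each dose.
At steady state, accumulation factor R = 1/(1 − e^(−kτ)) ≈ 1.7709.
Single-dose peak C₀ = D/Vd = 1361/273 ≈ 4.985 μg/mL.
Steady-state peak Cmax,ss = C₀·R ≈ 4.985 × 1.7709 ≈ 8.828 μg/mL.
Steady-state trough Cmin,ss = Cmax,ss·f ≈ 8.828 × 0.4353 ≈ 3.843 μg/mL.
Trough 3.8 μg/mL vs MEC 3 μg/mL: adequate.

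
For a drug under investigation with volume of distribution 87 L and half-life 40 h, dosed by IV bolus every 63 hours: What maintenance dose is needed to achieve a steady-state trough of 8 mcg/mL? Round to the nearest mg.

τ/t½ = 63/40 ≈ 1.575, so f = (1/2)^(63/40) ≈ 0.335643.
Cmin,ss = (D/Vd)·f/(1−f), so D = Cmin,ss·Vd·(1−f)/f.
D = 8 × 87 × (1−f)/f ≈ 8 × 87 × 1.97936 ≈ 1377.63 mg.

1378 mg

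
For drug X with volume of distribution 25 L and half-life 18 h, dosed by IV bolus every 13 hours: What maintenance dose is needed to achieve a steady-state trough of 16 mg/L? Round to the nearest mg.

260 mg

τ/t½ = 13/18 ≈ 0.72222, so f = (1/2)^(13/18) ≈ 0.606163.
Cmin,ss = (D/Vd)·f/(1−f), so D = Cmin,ss·Vd·(1−f)/f.
D = 16 × 25 × (1−f)/f ≈ 16 × 25 × 0.64972 ≈ 259.89 mg.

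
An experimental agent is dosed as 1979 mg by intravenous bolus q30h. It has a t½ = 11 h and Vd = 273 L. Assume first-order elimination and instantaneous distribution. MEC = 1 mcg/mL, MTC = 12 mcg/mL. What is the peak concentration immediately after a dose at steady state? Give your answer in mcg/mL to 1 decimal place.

k = ln2/t½ = ln2/11 ≈ 0.063013 h⁻¹; fraction remaining f = e^(−kτ) = e^(−0.063013×30) ≈ 0.1510.
At steady state, accumulation factor R = 1/(1 − e^(−kτ)) ≈ 1.1779.
Single-dose peak C₀ = D/Vd = 1979/273 ≈ 7.249 mcg/mL.
Steady-state peak Cmax,ss = C₀·R ≈ 7.249 × 1.1779 ≈ 8.539 mcg/mL.
Peak 8.5 mcg/mL vs MTC 12 mcg/mL: below toxic threshold.

8.5 mcg/mL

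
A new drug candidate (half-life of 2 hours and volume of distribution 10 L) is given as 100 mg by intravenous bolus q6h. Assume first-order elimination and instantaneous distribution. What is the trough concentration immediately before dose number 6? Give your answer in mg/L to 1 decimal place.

f = (1/2)^(τ/t½) = (1/2)^(6/2) ≈ 0.1250.
C₀ = D/Vd = 100/10 ≈ 10.000 mg/L.
Before the 6th dose, 5 doses have been given. Superposition: Cmin = C₀·(f + f² + … + f^5).
≈ 10.000 × (0.1250 + 0.0156 + 0.0020 + 0.0002 + 0.0000) ≈ 10.000 × 0.1428 ≈ 1.428 mg/L.

1.4 mg/L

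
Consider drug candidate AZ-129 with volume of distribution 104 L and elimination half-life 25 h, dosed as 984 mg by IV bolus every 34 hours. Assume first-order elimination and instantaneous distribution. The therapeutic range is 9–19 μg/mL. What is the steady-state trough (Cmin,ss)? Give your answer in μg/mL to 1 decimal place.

Over one 34-h interval, 34/25 ≈ 1.36 half-lives elapse, leaving f ≈ 0.3896 of each dose.
At steady state, accumulation factor R = 1/(1 − e^(−kτ)) ≈ 1.6383.
Each bolus raises the concentration by D/Vd = 984/104 ≈ 9.462 μg/mL.
Cmax,ss = C₀/(1 − f) ≈ 9.462/0.6104 ≈ 15.501 μg/mL.
Steady-state trough Cmin,ss = Cmax,ss·f ≈ 15.501 × 0.3896 ≈ 6.039 μg/mL.
Trough 6.0 μg/mL vs MEC 9 μg/mL: subtherapeutic.

6.0 μg/mL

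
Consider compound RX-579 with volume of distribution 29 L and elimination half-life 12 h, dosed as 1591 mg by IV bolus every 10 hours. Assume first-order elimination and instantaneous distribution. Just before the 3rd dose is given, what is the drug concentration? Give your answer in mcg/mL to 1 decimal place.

48.1 mcg/mL

f = (1/2)^(τ/t½) = (1/2)^(10/12) ≈ 0.5612.
C₀ = D/Vd = 1591/29 ≈ 54.862 mcg/mL.
Before the 3rd dose, 2 doses have been given. Superposition: Cmin = C₀·(f + f²).
≈ 54.862 × (0.5612 + 0.3149) ≈ 54.862 × 0.8761 ≈ 48.065 mcg/mL.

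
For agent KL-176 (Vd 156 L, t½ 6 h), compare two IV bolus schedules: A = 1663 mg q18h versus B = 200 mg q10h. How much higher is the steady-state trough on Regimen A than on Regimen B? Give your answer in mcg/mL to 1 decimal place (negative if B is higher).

0.9 mcg/mL

Regimen A: f = (1/2)^(18/6) ≈ 0.1250; Cmin,ss = (1663/156)·f/(1−f) ≈ 1.523 mcg/mL.
Regimen B: f = (1/2)^(10/6) ≈ 0.3150; Cmin,ss = (200/156)·f/(1−f) ≈ 0.590 mcg/mL.
Difference ≈ 1.523 − 0.590 ≈ 0.933 mcg/mL.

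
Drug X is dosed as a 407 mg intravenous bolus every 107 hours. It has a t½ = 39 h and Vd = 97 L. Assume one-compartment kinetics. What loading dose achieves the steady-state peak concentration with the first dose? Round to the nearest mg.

f = (1/2)^(107/39) ≈ 0.149313; accumulation ratio R = 1/(1−f) ≈ 1.17552.
Loading dose to hit Cmax,ss on first dose: D_load = D_maint·R ≈ 407 × 1.17552 ≈ 478.44 mg.

478 mg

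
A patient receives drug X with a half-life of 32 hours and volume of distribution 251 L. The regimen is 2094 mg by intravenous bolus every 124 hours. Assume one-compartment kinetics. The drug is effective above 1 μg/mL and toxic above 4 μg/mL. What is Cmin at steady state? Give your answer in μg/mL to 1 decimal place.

τ/t½ = 124/32 ≈ 3.875, so fraction remaining f = (1/2)^(124/32) ≈ 0.0682.
Each bolus raises the concentration by D/Vd = 2094/251 ≈ 8.343 μg/mL.
Steady-state trough Cmin,ss = C₀·f/(1−f) ≈ 8.343 × 0.0682/0.9318 ≈ 0.611 μg/mL.
Trough 0.6 μg/mL vs MEC 1 μg/mL: subtherapeutic.

0.6 μg/mL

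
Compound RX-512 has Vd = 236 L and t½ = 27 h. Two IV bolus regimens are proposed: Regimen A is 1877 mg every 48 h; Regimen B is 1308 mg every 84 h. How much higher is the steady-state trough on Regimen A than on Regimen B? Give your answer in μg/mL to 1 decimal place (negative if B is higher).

Regimen A: f = (1/2)^(48/27) ≈ 0.2916; Cmin,ss = (1877/236)·f/(1−f) ≈ 3.274 μg/mL.
Regimen B: f = (1/2)^(84/27) ≈ 0.1157; Cmin,ss = (1308/236)·f/(1−f) ≈ 0.725 μg/mL.
Difference ≈ 3.274 − 0.725 ≈ 2.549 μg/mL.

2.5 μg/mL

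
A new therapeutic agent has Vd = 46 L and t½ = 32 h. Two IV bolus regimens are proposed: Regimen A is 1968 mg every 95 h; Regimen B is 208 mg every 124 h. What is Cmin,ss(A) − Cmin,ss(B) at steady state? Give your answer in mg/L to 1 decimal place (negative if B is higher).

Regimen A: f = (1/2)^(95/32) ≈ 0.1277; Cmin,ss = (1968/46)·f/(1−f) ≈ 6.263 mg/L.
Regimen B: f = (1/2)^(124/32) ≈ 0.0682; Cmin,ss = (208/46)·f/(1−f) ≈ 0.331 mg/L.
Difference ≈ 6.263 − 0.331 ≈ 5.932 mg/L.

5.9 mg/L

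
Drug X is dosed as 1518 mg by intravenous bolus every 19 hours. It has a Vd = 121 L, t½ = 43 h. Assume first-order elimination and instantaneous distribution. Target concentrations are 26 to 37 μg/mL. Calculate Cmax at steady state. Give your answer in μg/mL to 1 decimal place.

Over one 19-h interval, 19/43 ≈ 0.44186 half-lives elapse, leaving f ≈ 0.7362 of each dose.
Accumulation ratio R = 1/(1 − f) ≈ 1/0.2638 ≈ 3.7908.
Single-dose peak C₀ = D/Vd = 1518/121 ≈ 12.545 μg/mL.
Steady-state peak Cmax,ss = C₀·R ≈ 12.545 × 3.7908 ≈ 47.556 μg/mL.
Peak 47.6 μg/mL vs MTC 37 μg/mL: exceeds toxic threshold.

47.6 μg/mL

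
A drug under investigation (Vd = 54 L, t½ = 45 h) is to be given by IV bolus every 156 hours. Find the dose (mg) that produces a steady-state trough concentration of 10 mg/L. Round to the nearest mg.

5430 mg

τ/t½ = 156/45 ≈ 3.4667, so f = (1/2)^(156/45) ≈ 0.090454.
Cmin,ss = (D/Vd)·f/(1−f), so D = Cmin,ss·Vd·(1−f)/f.
D = 10 × 54 × (1−f)/f ≈ 10 × 54 × 10.05534 ≈ 5429.88 mg.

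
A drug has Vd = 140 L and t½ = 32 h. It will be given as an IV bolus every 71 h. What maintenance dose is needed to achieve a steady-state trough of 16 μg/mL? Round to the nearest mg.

8187 mg

τ/t½ = 71/32 ≈ 2.2188, so f = (1/2)^(71/32) ≈ 0.214827.
Cmin,ss = (D/Vd)·f/(1−f), so D = Cmin,ss·Vd·(1−f)/f.
D = 16 × 140 × (1−f)/f ≈ 16 × 140 × 3.65491 ≈ 8187.00 mg.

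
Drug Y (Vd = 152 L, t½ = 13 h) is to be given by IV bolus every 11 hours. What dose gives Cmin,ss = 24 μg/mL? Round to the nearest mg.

2910 mg

τ/t½ = 11/13 ≈ 0.84615, so f = (1/2)^(11/13) ≈ 0.556266.
Cmin,ss = (D/Vd)·f/(1−f), so D = Cmin,ss·Vd·(1−f)/f.
D = 24 × 152 × (1−f)/f ≈ 24 × 152 × 0.79770 ≈ 2910.01 mg.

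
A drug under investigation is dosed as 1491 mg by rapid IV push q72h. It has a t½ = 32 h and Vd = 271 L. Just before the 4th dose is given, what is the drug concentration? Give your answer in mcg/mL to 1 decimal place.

f = (1/2)^(τ/t½) = (1/2)^(72/32) ≈ 0.2102.
C₀ = D/Vd = 1491/271 ≈ 5.502 mcg/mL.
Before the 4th dose, 3 doses have been given. Superposition: Cmin = C₀·(f + f² + … + f^3).
≈ 5.502 × (0.2102 + 0.0442 + 0.0093) ≈ 5.502 × 0.2637 ≈ 1.451 mcg/mL.

1.5 mcg/mL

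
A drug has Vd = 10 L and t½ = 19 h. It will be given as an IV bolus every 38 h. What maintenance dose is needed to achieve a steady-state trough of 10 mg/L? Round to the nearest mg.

300 mg

τ/t½ = 38/19 ≈ 2, so f = (1/2)^(38/19) ≈ 0.250000.
Cmin,ss = (D/Vd)·f/(1−f), so D = Cmin,ss·Vd·(1−f)/f.
D = 10 × 10 × (1−f)/f ≈ 10 × 10 × 3.00000 ≈ 300.00 mg.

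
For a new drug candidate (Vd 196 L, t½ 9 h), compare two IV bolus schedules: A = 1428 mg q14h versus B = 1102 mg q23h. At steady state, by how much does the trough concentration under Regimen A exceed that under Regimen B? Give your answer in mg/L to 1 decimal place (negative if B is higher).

Regimen A: f = (1/2)^(14/9) ≈ 0.3402; Cmin,ss = (1428/196)·f/(1−f) ≈ 3.757 mg/L.
Regimen B: f = (1/2)^(23/9) ≈ 0.1701; Cmin,ss = (1102/196)·f/(1−f) ≈ 1.152 mg/L.
Difference ≈ 3.757 − 1.152 ≈ 2.605 mg/L.

2.6 mg/L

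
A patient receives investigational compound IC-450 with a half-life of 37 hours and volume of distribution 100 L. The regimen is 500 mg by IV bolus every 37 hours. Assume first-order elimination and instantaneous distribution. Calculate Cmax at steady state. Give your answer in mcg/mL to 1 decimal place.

10.0 mcg/mL

The dosing interval is 1 half-life, so f = 2^(−1) = 0.5.
Accumulation ratio R = 1/(1 − f) = 1/0.5 = 2/1.
Single-dose peak C₀ = D/Vd = 500/100 = 5 mcg/mL.
Steady-state peak Cmax,ss = C₀·R = 5 × 2/1 ≈ 10.000 mcg/mL.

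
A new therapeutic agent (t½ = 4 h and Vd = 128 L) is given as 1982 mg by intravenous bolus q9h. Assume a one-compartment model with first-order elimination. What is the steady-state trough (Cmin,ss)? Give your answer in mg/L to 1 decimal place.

Over one 9-h interval, 9/4 ≈ 2.25 half-lives elapse, leaving f ≈ 0.2102 of each dose.
At steady state, accumulation factor R = 1/(1 − e^(−kτ)) ≈ 1.2661.
Single-dose peak C₀ = D/Vd = 1982/128 ≈ 15.484 mg/L.
Cmax,ss = C₀/(1 − f) ≈ 15.484/0.7898 ≈ 19.605 mg/L.
One interval later, Cmin,ss = Cmax,ss·e^(−kτ) ≈ 19.605 × 0.2102 ≈ 4.121 mg/L.

4.1 mg/L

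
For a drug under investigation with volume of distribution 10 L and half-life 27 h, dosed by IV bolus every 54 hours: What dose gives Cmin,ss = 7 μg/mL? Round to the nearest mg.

τ/t½ = 54/27 ≈ 2, so f = (1/2)^(54/27) ≈ 0.250000.
Cmin,ss = (D/Vd)·f/(1−f), so D = Cmin,ss·Vd·(1−f)/f.
D = 7 × 10 × (1−f)/f ≈ 7 × 10 × 3.00000 ≈ 210.00 mg.

210 mg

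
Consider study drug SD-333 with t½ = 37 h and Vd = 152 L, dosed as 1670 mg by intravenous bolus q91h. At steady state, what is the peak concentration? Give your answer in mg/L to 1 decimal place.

13.4 mg/L

k = ln2/t½ = ln2/37 ≈ 0.018734 h⁻¹; fraction remaining f = e^(−kτ) = e^(−0.018734×91) ≈ 0.1818.
Accumulation ratio R = 1/(1 − f) ≈ 1/0.8182 ≈ 1.2222.
Single-dose peak C₀ = D/Vd = 1670/152 ≈ 10.987 mg/L.
Steady-state peak Cmax,ss = C₀·R ≈ 10.987 × 1.2222 ≈ 13.428 mg/L.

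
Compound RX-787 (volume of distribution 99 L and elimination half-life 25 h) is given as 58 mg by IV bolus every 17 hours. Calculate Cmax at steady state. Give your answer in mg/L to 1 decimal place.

Over one 17-h interval, 17/25 ≈ 0.68 half-lives elapse, leaving f ≈ 0.6242 of each dose.
Accumulation ratio R = 1/(1 − f) ≈ 1/0.3758 ≈ 2.6610.
Single-dose peak C₀ = D/Vd = 58/99 ≈ 0.586 mg/L.
Cmax,ss = C₀/(1 − f) ≈ 0.586/0.3758 ≈ 1.559 mg/L.

1.6 mg/L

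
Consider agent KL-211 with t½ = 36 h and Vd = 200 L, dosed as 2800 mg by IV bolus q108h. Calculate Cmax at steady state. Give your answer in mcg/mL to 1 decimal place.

τ = 108 h = 3 half-lives, so f = (1/2)^3 = 0.125.
Accumulation ratio R = 1/(1 − f) = 1/0.875 = 8/7.
Single-dose peak C₀ = D/Vd = 2800/200 = 14 mcg/mL.
Steady-state peak Cmax,ss = C₀·R = 14 × 8/7 ≈ 16.000 mcg/mL.

16.0 mcg/mL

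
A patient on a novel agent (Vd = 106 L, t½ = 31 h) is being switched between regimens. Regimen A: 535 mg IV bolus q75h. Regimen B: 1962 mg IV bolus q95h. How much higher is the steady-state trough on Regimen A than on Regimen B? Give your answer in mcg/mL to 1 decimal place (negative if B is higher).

-1.4 mcg/mL

Regimen A: f = (1/2)^(75/31) ≈ 0.1869; Cmin,ss = (535/106)·f/(1−f) ≈ 1.160 mcg/mL.
Regimen B: f = (1/2)^(95/31) ≈ 0.1195; Cmin,ss = (1962/106)·f/(1−f) ≈ 2.512 mcg/mL.
Difference ≈ 1.160 − 2.512 ≈ -1.352 mcg/mL.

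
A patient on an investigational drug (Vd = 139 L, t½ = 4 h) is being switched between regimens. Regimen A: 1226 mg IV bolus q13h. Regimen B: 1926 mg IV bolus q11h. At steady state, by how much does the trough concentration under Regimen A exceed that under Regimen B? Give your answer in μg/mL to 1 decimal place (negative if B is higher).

-1.4 μg/mL

Regimen A: f = (1/2)^(13/4) ≈ 0.1051; Cmin,ss = (1226/139)·f/(1−f) ≈ 1.036 μg/mL.
Regimen B: f = (1/2)^(11/4) ≈ 0.1487; Cmin,ss = (1926/139)·f/(1−f) ≈ 2.420 μg/mL.
Difference ≈ 1.036 − 2.420 ≈ -1.384 μg/mL.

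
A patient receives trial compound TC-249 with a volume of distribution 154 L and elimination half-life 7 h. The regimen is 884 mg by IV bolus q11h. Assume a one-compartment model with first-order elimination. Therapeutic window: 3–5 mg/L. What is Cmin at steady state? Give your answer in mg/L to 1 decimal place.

τ/t½ = 11/7 ≈ 1.5714, so fraction remaining f = (1/2)^(11/7) ≈ 0.3365.
At steady state, accumulation factor R = 1/(1 − e^(−kτ)) ≈ 1.5072.
Single-dose peak C₀ = D/Vd = 884/154 ≈ 5.740 mg/L.
Cmax,ss = C₀/(1 − f) ≈ 5.740/0.6635 ≈ 8.651 mg/L.
One interval later, Cmin,ss = Cmax,ss·e^(−kτ) ≈ 8.651 × 0.3365 ≈ 2.911 mg/L.
Trough 2.9 mg/L vs MEC 3 mg/L: subtherapeutic.

2.9 mg/L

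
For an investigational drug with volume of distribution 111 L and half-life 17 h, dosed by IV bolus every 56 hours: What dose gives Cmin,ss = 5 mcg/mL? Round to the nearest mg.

4889 mg

τ/t½ = 56/17 ≈ 3.2941, so f = (1/2)^(56/17) ≈ 0.101946.
Cmin,ss = (D/Vd)·f/(1−f), so D = Cmin,ss·Vd·(1−f)/f.
D = 5 × 111 × (1−f)/f ≈ 5 × 111 × 8.80911 ≈ 4889.06 mg.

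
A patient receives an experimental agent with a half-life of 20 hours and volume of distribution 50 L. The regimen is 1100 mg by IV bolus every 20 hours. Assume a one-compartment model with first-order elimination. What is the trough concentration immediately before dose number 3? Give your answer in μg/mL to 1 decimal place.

f = (1/2)^(τ/t½) = (1/2)^(20/20) ≈ 0.5000.
C₀ = D/Vd = 1100/50 ≈ 22.000 μg/mL.
Before the 3rd dose, 2 doses have been given. Superposition: Cmin = C₀·(f + f²).
≈ 22.000 × (0.5000 + 0.2500) ≈ 22.000 × 0.7500 ≈ 16.500 μg/mL.

16.5 μg/mL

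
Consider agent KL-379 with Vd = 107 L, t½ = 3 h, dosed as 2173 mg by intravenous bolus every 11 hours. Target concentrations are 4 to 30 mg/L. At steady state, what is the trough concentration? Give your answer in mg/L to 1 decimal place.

1.7 mg/L

Over one 11-h interval, 11/3 ≈ 3.6667 half-lives elapse, leaving f ≈ 0.0787 of each dose.
Each bolus raises the concentration by D/Vd = 2173/107 ≈ 20.308 mg/L.
Steady-state trough Cmin,ss = C₀·f/(1−f) ≈ 20.308 × 0.0787/0.9213 ≈ 1.735 mg/L.
Trough 1.7 mg/L vs MEC 4 mg/L: subtherapeutic.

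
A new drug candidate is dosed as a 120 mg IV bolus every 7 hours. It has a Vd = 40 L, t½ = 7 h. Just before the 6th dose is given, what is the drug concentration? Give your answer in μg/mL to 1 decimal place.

f = (1/2)^(τ/t½) = (1/2)^(7/7) ≈ 0.5000.
C₀ = D/Vd = 120/40 ≈ 3.000 μg/mL.
Before the 6th dose, 5 doses have been given. Superposition: Cmin = C₀·(f + f² + … + f^5).
≈ 3.000 × (0.5000 + 0.2500 + 0.1250 + 0.0625 + 0.0313) ≈ 3.000 × 0.9688 ≈ 2.906 μg/mL.

2.9 μg/mL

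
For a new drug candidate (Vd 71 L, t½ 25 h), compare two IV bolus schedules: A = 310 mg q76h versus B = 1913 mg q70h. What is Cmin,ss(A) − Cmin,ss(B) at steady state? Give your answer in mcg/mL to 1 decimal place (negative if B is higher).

-3.9 mcg/mL

Regimen A: f = (1/2)^(76/25) ≈ 0.1216; Cmin,ss = (310/71)·f/(1−f) ≈ 0.604 mcg/mL.
Regimen B: f = (1/2)^(70/25) ≈ 0.1436; Cmin,ss = (1913/71)·f/(1−f) ≈ 4.518 mcg/mL.
Difference ≈ 0.604 − 4.518 ≈ -3.914 mcg/mL.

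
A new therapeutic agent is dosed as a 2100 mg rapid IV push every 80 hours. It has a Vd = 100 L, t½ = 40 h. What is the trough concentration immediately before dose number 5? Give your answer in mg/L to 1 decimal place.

7.0 mg/L

f = (1/2)^(τ/t½) = (1/2)^(80/40) ≈ 0.2500.
C₀ = D/Vd = 2100/100 ≈ 21.000 mg/L.
Before the 5th dose, 4 doses have been given. Superposition: Cmin = C₀·(f + f² + … + f^4).
≈ 21.000 × (0.2500 + 0.0625 + 0.0156 + 0.0039) ≈ 21.000 × 0.3320 ≈ 6.972 mg/L.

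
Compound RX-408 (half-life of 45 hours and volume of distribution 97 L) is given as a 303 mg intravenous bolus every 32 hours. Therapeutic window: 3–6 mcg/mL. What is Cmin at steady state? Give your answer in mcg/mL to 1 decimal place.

4.9 mcg/mL

τ/t½ = 32/45 ≈ 0.71111, so fraction remaining f = (1/2)^(32/45) ≈ 0.6108.
Accumulation ratio R = 1/(1 − f) ≈ 1/0.3892 ≈ 2.5694.
Each bolus raises the concentration by D/Vd = 303/97 ≈ 3.124 mcg/mL.
Cmax,ss = C₀/(1 − f) ≈ 3.124/0.3892 ≈ 8.027 mcg/mL.
Steady-state trough Cmin,ss = Cmax,ss·f ≈ 8.027 × 0.6108 ≈ 4.903 mcg/mL.
Trough 4.9 mcg/mL vs MEC 3 mcg/mL: adequate.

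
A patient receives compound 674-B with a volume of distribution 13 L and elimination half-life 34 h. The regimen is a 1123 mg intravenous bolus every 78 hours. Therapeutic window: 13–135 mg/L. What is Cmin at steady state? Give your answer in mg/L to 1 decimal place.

k = ln2/t½ = ln2/34 ≈ 0.020387 h⁻¹; fraction remaining f = e^(−kτ) = e^(−0.020387×78) ≈ 0.2039.
Each bolus raises the concentration by D/Vd = 1123/13 ≈ 86.385 mg/L.
Steady-state trough Cmin,ss = C₀·f/(1−f) ≈ 86.385 × 0.2039/0.7961 ≈ 22.125 mg/L.
Trough 22.1 mg/L vs MEC 13 mg/L: adequate.

22.1 mg/L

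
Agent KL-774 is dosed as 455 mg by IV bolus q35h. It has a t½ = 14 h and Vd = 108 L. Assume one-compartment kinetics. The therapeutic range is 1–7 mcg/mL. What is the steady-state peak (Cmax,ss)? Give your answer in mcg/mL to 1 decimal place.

5.1 mcg/mL

k = ln2/t½ = ln2/14 ≈ 0.049511 h⁻¹; fraction remaining f = e^(−kτ) = e^(−0.049511×35) ≈ 0.1768.
Accumulation ratio R = 1/(1 − f) ≈ 1/0.8232 ≈ 1.2148.
Each bolus raises the concentration by D/Vd = 455/108 ≈ 4.213 mcg/mL.
Steady-state peak Cmax,ss = C₀·R ≈ 4.213 × 1.2148 ≈ 5.118 mcg/mL.
Peak 5.1 mcg/mL vs MTC 7 mcg/mL: below toxic threshold.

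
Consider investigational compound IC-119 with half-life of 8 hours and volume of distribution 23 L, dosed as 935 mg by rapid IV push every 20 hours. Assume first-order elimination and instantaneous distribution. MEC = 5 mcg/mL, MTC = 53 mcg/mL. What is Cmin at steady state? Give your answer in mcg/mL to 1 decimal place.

Over one 20-h interval, 20/8 ≈ 2.5 half-lives elapse, leaving f ≈ 0.1768 of each dose.
Each bolus raises the concentration by D/Vd = 935/23 ≈ 40.652 mcg/mL.
Steady-state trough Cmin,ss = C₀·f/(1−f) ≈ 40.652 × 0.1768/0.8232 ≈ 8.731 mcg/mL.
Trough 8.7 mcg/mL vs MEC 5 mcg/mL: adequate.

8.7 mcg/mL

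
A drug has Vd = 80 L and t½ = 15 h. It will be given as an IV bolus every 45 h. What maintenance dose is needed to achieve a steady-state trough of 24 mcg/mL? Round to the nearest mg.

13440 mg

τ/t½ = 45/15 ≈ 3, so f = (1/2)^(45/15) ≈ 0.125000.
Cmin,ss = (D/Vd)·f/(1−f), so D = Cmin,ss·Vd·(1−f)/f.
D = 24 × 80 × (1−f)/f ≈ 24 × 80 × 7.00000 ≈ 13440.00 mg.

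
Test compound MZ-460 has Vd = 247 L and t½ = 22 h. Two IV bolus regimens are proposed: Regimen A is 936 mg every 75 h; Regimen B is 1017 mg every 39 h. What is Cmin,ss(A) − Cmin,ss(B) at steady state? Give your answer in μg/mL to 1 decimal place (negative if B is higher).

Regimen A: f = (1/2)^(75/22) ≈ 0.0941; Cmin,ss = (936/247)·f/(1−f) ≈ 0.394 μg/mL.
Regimen B: f = (1/2)^(39/22) ≈ 0.2927; Cmin,ss = (1017/247)·f/(1−f) ≈ 1.704 μg/mL.
Difference ≈ 0.394 − 1.704 ≈ -1.310 μg/mL.

-1.3 μg/mL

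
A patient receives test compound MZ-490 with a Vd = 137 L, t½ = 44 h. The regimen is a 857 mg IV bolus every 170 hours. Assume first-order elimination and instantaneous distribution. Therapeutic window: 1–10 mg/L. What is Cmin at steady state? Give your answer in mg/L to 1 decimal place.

0.5 mg/L

τ/t½ = 170/44 ≈ 3.8636, so fraction remaining f = (1/2)^(170/44) ≈ 0.0687.
Accumulation ratio R = 1/(1 − f) ≈ 1/0.9313 ≈ 1.0738.
Each bolus raises the concentration by D/Vd = 857/137 ≈ 6.255 mg/L.
Steady-state peak Cmax,ss = C₀·R ≈ 6.255 × 1.0738 ≈ 6.717 mg/L.
Steady-state trough Cmin,ss = Cmax,ss·f ≈ 6.717 × 0.0687 ≈ 0.461 mg/L.
Trough 0.5 mg/L vs MEC 1 mg/L: subtherapeutic.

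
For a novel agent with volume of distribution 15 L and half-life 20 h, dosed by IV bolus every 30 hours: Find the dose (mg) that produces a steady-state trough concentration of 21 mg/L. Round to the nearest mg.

τ/t½ = 30/20 ≈ 1.5, so f = (1/2)^(30/20) ≈ 0.353553.
Cmin,ss = (D/Vd)·f/(1−f), so D = Cmin,ss·Vd·(1−f)/f.
D = 21 × 15 × (1−f)/f ≈ 21 × 15 × 1.82843 ≈ 575.96 mg.

576 mg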